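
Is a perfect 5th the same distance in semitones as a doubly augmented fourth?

Yes

Both span 7 semitones: a perfect fifth and a doubly augmented fourth are the same chromatic distance.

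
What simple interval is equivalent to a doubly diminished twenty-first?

Take out 2 octaves (14 from the number): 21 − 14 = 7.
So a doubly diminished twenty-first is 2 octaves plus a doubly diminished seventh. The quality is unchanged.

dd7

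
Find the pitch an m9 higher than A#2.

Counting two letter names plus an octave up from A lands on B.
Moving 13 semitones up from A#2 (the size of a minor ninth) reaches B3.

B3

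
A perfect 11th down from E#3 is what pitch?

B#1

Counting four letter names plus an octave down from E lands on B.
Moving 17 semitones down from E#3 (the size of a perfect eleventh) reaches B#1.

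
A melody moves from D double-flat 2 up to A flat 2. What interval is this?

D to A spans five letter names (D-E-F-G-A) — that makes it a fifth of some quality.
Dbb2 to Ab2 spans 8 semitones — one semitone wider than the perfect fifth (7) — giving an augmented fifth.

augmented fifth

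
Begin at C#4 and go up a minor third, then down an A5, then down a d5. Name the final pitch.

A minor third up from C#4 is E4.
E4 down an augmented fifth → Ab3 (8 semitones).
Ab3 down a diminished fifth → D3 (6 semitones).

D3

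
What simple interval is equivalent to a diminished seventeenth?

Each octave removed subtracts seven from the number: 17 − 14 = 3.
Quality carries through unchanged, so the simple form is a diminished third.

diminished third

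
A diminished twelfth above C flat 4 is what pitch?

G double-flat 5

Five letters up from C (plus an octave) reaches G.
A diminished twelfth spans 18 semitones, so from Cb4 the target pitch is Gbb5.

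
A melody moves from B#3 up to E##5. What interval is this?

B to E spans four letter names (B-C-D-E), plus an octave: an eleventh.
The perfect eleventh is 17 semitones; here we have 18, one semitone wider: augmented.
(Equivalently, a compound augmented fourth: an augmented fourth plus an octave.)

augmented eleventh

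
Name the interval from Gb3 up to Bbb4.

G to B spans three letter names (G-A-B), plus an octave — that makes it a tenth of some quality.
At 15 semitones, Gb3→Bbb4 falls one short of a major tenth: minor.
(Equivalently, a compound minor third: a minor third plus an octave.)

m10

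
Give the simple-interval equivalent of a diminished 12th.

d5

Take out an octave (7 from the number): 12 − 7 = 5.
Quality carries through unchanged, so the simple form is a diminished fifth.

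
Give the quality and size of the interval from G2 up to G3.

G to G is the same letter name, plus an octave: an octave.
G2 to G3 is 12 semitones, matching the perfect octave exactly, so the quality is perfect.

perfect octave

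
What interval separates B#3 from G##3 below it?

minor third

Descending from B#3 to G##3 is the same interval as ascending G##3 to B#3.
G to B spans three letter names (G-A-B) — that makes it a third of some quality.
At 3 semitones, G##3→B#3 falls one short of a major third: minor.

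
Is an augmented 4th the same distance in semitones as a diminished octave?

An augmented fourth spans 6 semitones; a diminished octave spans 11 semitones. They differ by 5.

No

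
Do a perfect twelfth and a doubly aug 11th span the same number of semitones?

Yes

A perfect twelfth = 19 semitones = a doubly augmented eleventh; enharmonically equal.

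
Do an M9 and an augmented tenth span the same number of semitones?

14 semitones (major ninth) vs 17 semitones (augmented tenth): not equal.

No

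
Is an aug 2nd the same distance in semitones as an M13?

3 semitones (augmented second) vs 21 semitones (major thirteenth): not equal.

No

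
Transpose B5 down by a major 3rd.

G5

Counting three letter names down from B lands on G.
Moving 4 semitones down from B5 (the size of a major third) reaches G5.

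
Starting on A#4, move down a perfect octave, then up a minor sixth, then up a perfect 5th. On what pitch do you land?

Down a perfect octave from A#4: A#3 (12 semitones down).
A#3 up a minor sixth → F#4 (8 semitones).
Up a perfect fifth from F#4: C#5 (7 semitones up).

C#5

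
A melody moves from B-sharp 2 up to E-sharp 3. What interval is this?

B to E spans four letter names (B-C-D-E) — that makes it a fourth of some quality.
B#2 to E#3 is 5 semitones, matching the perfect fourth exactly, so the quality is perfect.

perfect fourth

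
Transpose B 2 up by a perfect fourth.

E 3

Counting four letter names up from B lands on E.
Moving 5 semitones up from B2 (the size of a perfect fourth) reaches E3.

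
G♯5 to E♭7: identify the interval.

G to E spans six letter names (G-A-B-C-D-E), plus an octave — that makes it a thirteenth of some quality.
G#5 to Eb7 spans 19 semitones — two semitones narrower than the major thirteenth (21) — giving a diminished thirteenth.
(Equivalently, a compound diminished sixth: a diminished sixth plus an octave.)

d13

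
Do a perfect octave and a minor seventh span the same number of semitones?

No

A perfect octave spans 12 semitones; a minor seventh spans 10 semitones. They differ by 2.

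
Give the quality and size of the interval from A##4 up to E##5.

perfect 5th

A to E spans five letter names (A-B-C-D-E) — that makes it a fifth of some quality.
The perfect fifth spans 7 semitones, and A##4 to E##5 is exactly 7 semitones — so this is a perfect fifth.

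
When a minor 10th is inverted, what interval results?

major 6th

First reduce the compound minor tenth to its simple form, a minor third.
The rule of nine gives the new number: 9 − 3 = 6, so a third becomes a sixth.
The quality also flips — minor becomes major — giving a major sixth.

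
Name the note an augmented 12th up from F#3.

C##5

Counting five letter names plus an octave up from F lands on C.
An augmented twelfth is 20 semitones; 20 semitones up from F#3 gives C##5.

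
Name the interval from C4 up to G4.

C to G spans five letter names (C-D-E-F-G): a fifth.
The perfect fifth spans 7 semitones, and C4 to G4 is exactly 7 semitones — so this is a perfect fifth.

perfect fifth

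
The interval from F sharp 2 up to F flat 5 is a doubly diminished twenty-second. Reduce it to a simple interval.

dd8

Take out 2 octaves (14 from the number): 22 − 14 = 8.
That makes a doubly diminished twenty-second a compound doubly diminished octave — 2 octaves plus a doubly diminished octave.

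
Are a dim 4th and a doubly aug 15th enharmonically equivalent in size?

A diminished fourth is 4 semitones but a doubly augmented fifteenth is 26 semitones — different sizes.

No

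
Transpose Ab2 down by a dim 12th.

The twelfth's letter: A down five letter names plus an octave → D.
Moving 18 semitones down from Ab2 (the size of a diminished twelfth) reaches D1.

D1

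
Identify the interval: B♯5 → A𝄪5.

Descending from B#5 to A##5 is the same interval as ascending A##5 to B#5.
A to B spans two letter names (A-B) — that makes it a second of some quality.
A##5 to B#5 is 1 semitone, a half step short of the major second (2), so this is minor.

minor second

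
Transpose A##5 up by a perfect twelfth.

E##7

Counting five letter names plus an octave up from A lands on E.
A perfect twelfth spans 19 semitones, so from A##5 the target pitch is E##7.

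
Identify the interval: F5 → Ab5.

minor third

F to A spans three letter names (F-G-A), so the interval is some kind of third.
At 3 semitones, F5→Ab5 falls one short of a major third: minor.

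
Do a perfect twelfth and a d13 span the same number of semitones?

Yes

A perfect twelfth = 19 semitones = a diminished thirteenth; enharmonically equal.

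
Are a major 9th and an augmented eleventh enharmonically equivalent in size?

14 semitones (major ninth) vs 18 semitones (augmented eleventh): not equal.

No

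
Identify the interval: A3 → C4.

A to C spans three letter names (A-B-C) — that makes it a third of some quality.
A3 to C4 is 3 semitones, a half step short of the major third (4), so this is minor.

m3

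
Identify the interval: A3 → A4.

P8

A to A is the same letter name, plus an octave: an octave.
Counting semitones, A3→A4 is 12, which is the perfect octave.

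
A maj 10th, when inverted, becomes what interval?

m6

First reduce the compound major tenth to its simple form, a major third.
Interval numbers invert to sum to nine: 3 + 6 = 9, so a third inverts to a sixth.
And major becomes minor under inversion, so we get a minor sixth.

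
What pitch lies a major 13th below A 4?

Counting six letter names plus an octave down from A lands on C.
A major thirteenth is 21 semitones; 21 semitones down from A4 gives C3.

C 3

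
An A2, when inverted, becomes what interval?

d7

Inverted interval numbers add to nine, so a second pairs with a seventh (2 + 7 = 9).
Quality inverts too: augmented becomes diminished. That makes the inversion a diminished seventh.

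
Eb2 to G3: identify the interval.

E to G spans three letter names (E-F-G), plus an octave — that makes it a tenth of some quality.
Counting semitones, Eb2→G3 is 16, which is the major tenth.
(Equivalently, a compound major third: a major third plus an octave.)

major tenth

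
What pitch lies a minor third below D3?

B2

Counting three letter names down from D lands on B.
Moving 3 semitones down from D3 (the size of a minor third) reaches B2.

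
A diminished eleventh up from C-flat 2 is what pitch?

The eleventh's letter: C up four letter names plus an octave → F.
A diminished eleventh spans 16 semitones, so from Cb2 the target pitch is Fbb3.

F-double-flat 3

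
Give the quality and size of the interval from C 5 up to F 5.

C to F spans four letter names (C-D-E-F), so the interval is some kind of fourth.
Counting semitones, C5→F5 is 5, which is the perfect fourth.

perfect 4th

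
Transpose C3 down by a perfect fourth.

G2

The fourth takes the letter from C down to G.
A perfect fourth spans 5 semitones, so from C3 the target pitch is G2.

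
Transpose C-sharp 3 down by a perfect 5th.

The fifth takes the letter from C down to F.
A perfect fifth spans 7 semitones, so from C#3 the target pitch is F#2.

F-sharp 2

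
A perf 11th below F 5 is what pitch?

C 4

The eleventh's letter: F down four letter names plus an octave → C.
A perfect eleventh is 17 semitones; 17 semitones down from F5 gives C4.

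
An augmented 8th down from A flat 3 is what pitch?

The letter stays A (same as the start), shifted an octave down.
An augmented octave spans 13 semitones, so from Ab3 the target pitch is Abb2.

A double-flat 2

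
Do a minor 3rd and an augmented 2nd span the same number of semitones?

Yes

A minor third = 3 semitones = an augmented second; enharmonically equal.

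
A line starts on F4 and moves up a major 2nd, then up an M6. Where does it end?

E5

A major second up from F4 is G4.
A major sixth up from G4 is E5.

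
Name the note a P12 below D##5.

G##3

Five letters down from D (plus an octave) reaches G.
Moving 19 semitones down from D##5 (the size of a perfect twelfth) reaches G##3.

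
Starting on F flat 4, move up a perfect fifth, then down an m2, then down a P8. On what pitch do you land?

A perfect fifth up from Fb4 is Cb5.
A minor second down from Cb5 is Bb4.
Bb4 down a perfect octave → Bb3 (12 semitones).

B flat 3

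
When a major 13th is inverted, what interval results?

First reduce the compound major thirteenth to its simple form, a major sixth.
The rule of nine gives the new number: 9 − 6 = 3, so a sixth becomes a third.
Quality inverts too: major becomes minor. That makes the inversion a minor third.

minor 3rd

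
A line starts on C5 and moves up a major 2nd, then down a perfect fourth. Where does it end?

C5 up a major second → D5 (2 semitones).
D5 down a perfect fourth → A4 (5 semitones).

A4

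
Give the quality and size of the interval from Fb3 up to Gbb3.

F to G spans two letter names (F-G): a second.
Fb3 to Gbb3 is 1 semitone, a half step short of the major second (2), so this is minor.

minor second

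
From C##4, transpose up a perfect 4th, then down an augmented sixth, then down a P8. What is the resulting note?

A2

C##4 up a perfect fourth → F##4 (5 semitones).
An augmented sixth down from F##4 is A3.
Down a perfect octave from A3: A2 (12 semitones down).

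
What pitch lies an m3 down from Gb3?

Eb3

The third takes the letter from G down to E.
A minor third spans 3 semitones, so from Gb3 the target pitch is Eb3.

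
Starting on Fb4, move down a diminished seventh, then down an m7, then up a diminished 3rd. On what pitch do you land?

Fb4 down a diminished seventh → G3 (9 semitones).
A minor seventh down from G3 is A2.
A2 up a diminished third → Cb3 (2 semitones).

Cb3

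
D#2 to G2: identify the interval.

D to G spans four letter names (D-E-F-G): a fourth.
D#2 to G2 spans 4 semitones — one semitone narrower than the perfect fourth (5) — giving a diminished fourth.

diminished fourth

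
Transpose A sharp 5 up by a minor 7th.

G sharp 6

Seven letter names up from A: G.
A minor seventh spans 10 semitones, so from A#5 the target pitch is G#6.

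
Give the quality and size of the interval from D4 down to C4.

major second

Descending from D4 to C4 is the same interval as ascending C4 to D4.
C to D spans two letter names (C-D), so the interval is some kind of second.
The major second spans 2 semitones, and C4 to D4 is exactly 2 semitones — so this is a major second.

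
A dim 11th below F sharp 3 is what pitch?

Four letters down from F (plus an octave) reaches C.
A diminished eleventh spans 16 semitones, so from F#3 the target pitch is C##2.

C double-sharp 2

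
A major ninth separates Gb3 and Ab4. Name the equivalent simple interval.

Subtracting seven from the interval number removes an octave: 9 − 7 = 2.
That makes a major ninth a compound major second — an octave plus a major second.

M2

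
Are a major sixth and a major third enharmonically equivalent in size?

No

A major sixth is 9 semitones but a major third is 4 semitones — different sizes.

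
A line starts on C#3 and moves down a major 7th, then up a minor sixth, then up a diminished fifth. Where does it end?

Fb3

Down a major seventh from C#3: D2 (11 semitones down).
D2 up a minor sixth → Bb2 (8 semitones).
Bb2 up a diminished fifth → Fb3 (6 semitones).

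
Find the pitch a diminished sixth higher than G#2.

Counting six letter names up from G lands on E.
Moving 7 semitones up from G#2 (the size of a diminished sixth) reaches Eb3.

Eb3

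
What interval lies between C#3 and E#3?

C to E spans three letter names (C-D-E): a third.
C#3 to E#3 is 4 semitones, matching the major third exactly, so the quality is major.

major third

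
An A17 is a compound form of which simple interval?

Each octave removed subtracts seven from the number: 17 − 14 = 3.
That makes an augmented seventeenth a compound augmented third — 2 octaves plus an augmented third.

A3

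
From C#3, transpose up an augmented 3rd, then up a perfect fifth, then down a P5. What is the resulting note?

E##3

An augmented third up from C#3 is E##3.
A perfect fifth up from E##3 is B##3.
Down a perfect fifth from B##3: E##3 (7 semitones down).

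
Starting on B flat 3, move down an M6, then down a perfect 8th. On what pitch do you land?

D flat 2

Down a major sixth from Bb3: Db3 (9 semitones down).
A perfect octave down from Db3 is Db2.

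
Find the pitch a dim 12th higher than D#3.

A4

Counting five letter names plus an octave up from D lands on A.
Moving 18 semitones up from D#3 (the size of a diminished twelfth) reaches A4.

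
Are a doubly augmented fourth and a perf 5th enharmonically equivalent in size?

Yes

Both span 7 semitones: a doubly augmented fourth and a perfect fifth are the same chromatic distance.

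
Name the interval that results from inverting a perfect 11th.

perfect fifth

First reduce the compound perfect eleventh to its simple form, a perfect fourth.
Inverted interval numbers add to nine, so a fourth pairs with a fifth (4 + 5 = 9).
Quality inverts too: perfect stays perfect. That makes the inversion a perfect fifth.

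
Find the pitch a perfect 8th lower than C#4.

C#3

For an octave the letter name doesn't change: still C, an octave down.
A perfect octave is 12 semitones; 12 semitones down from C#4 gives C#3.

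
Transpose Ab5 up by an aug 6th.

The sixth takes the letter from A up to F.
An augmented sixth is 10 semitones; 10 semitones up from Ab5 gives F#6.

F#6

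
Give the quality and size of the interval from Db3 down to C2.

Descending from Db3 to C2 is the same interval as ascending C2 to Db3.
C to D spans two letter names (C-D), plus an octave, so the interval is some kind of ninth.
C2 to Db3 is 13 semitones, a half step short of the major ninth (14), so this is minor.
(Equivalently, a compound minor second: a minor second plus an octave.)

minor 9th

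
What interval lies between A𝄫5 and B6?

A to B spans two letter names (A-B), plus an octave: a ninth.
Abb5 to B6 spans 16 semitones — two semitones wider than the major ninth (14) — giving a doubly augmented ninth.
(Equivalently, a compound doubly augmented second: a doubly augmented second plus an octave.)

AA9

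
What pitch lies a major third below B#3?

Three letter names down from B: G.
A major third is 4 semitones; 4 semitones down from B#3 gives G#3.

G#3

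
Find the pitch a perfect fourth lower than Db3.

Ab2

Counting four letter names down from D lands on A.
A perfect fourth spans 5 semitones, so from Db3 the target pitch is Ab2.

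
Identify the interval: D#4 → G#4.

perfect fourth

D to G spans four letter names (D-E-F-G) — that makes it a fourth of some quality.
D#4 to G#4 is 5 semitones, matching the perfect fourth exactly, so the quality is perfect.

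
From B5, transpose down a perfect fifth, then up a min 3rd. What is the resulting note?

A perfect fifth down from B5 is E5.
A minor third up from E5 is G5.

G5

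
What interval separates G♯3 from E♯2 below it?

minor tenth

Descending from G#3 to E#2 is the same interval as ascending E#2 to G#3.
E to G spans three letter names (E-F-G), plus an octave — that makes it a tenth of some quality.
At 15 semitones, E#2→G#3 falls one short of a major tenth: minor.
(Equivalently, a compound minor third: a minor third plus an octave.)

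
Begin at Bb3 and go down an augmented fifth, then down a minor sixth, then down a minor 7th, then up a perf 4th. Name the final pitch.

Db2

Bb3 down an augmented fifth → Ebb3 (8 semitones).
A minor sixth down from Ebb3 is Gb2.
A minor seventh down from Gb2 is Ab1.
Ab1 up a perfect fourth → Db2 (5 semitones).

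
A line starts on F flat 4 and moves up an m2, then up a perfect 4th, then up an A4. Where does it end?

F flat 5

Up a minor second from Fb4: Gbb4 (1 semitone up).
Up a perfect fourth from Gbb4: Cbb5 (5 semitones up).
An augmented fourth up from Cbb5 is Fb5.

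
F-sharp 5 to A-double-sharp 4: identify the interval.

diminished 6th

Descending from F#5 to A##4 is the same interval as ascending A##4 to F#5.
A to F spans six letter names (A-B-C-D-E-F): a sixth.
A##4 to F#5 spans 7 semitones — two semitones narrower than the major sixth (9) — giving a diminished sixth.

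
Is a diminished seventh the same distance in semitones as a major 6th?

Yes

A diminished seventh = 9 semitones = a major sixth; enharmonically equal.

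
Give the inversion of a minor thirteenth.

First reduce the compound minor thirteenth to its simple form, a minor sixth.
The rule of nine gives the new number: 9 − 6 = 3, so a sixth becomes a third.
The quality also flips — minor becomes major — giving a major third.

M3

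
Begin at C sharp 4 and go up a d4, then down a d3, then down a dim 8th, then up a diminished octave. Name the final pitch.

Up a diminished fourth from C#4: F4 (4 semitones up).
F4 down a diminished third → D#4 (2 semitones).
A diminished octave down from D#4 is D##3.
D##3 up a diminished octave → D#4 (11 semitones).

D sharp 4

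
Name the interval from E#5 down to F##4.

minor 7th

Descending from E#5 to F##4 is the same interval as ascending F##4 to E#5.
F to E spans seven letter names (F-G-A-B-C-D-E), so the interval is some kind of seventh.
F##4 to E#5 is 10 semitones, a half step short of the major seventh (11), so this is minor.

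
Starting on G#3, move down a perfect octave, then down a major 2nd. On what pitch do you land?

F#2

Down a perfect octave from G#3: G#2 (12 semitones down).
G#2 down a major second → F#2 (2 semitones).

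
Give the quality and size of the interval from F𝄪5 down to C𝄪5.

Descending from F##5 to C##5 is the same interval as ascending C##5 to F##5.
C to F spans four letter names (C-D-E-F) — that makes it a fourth of some quality.
Counting semitones, C##5→F##5 is 5, which is the perfect fourth.

perfect fourth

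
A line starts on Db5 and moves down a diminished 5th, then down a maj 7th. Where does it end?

Db5 down a diminished fifth → G4 (6 semitones).
Down a major seventh from G4: Ab3 (11 semitones down).

Ab3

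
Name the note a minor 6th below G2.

Counting six letter names down from G lands on B.
A minor sixth is 8 semitones; 8 semitones down from G2 gives B1.

B1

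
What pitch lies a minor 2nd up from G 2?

A-flat 2

Two letter names up from G: A.
A minor second spans 1 semitone, so from G2 the target pitch is Ab2.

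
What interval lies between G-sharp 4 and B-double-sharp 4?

A3

G to B spans three letter names (G-A-B), so the interval is some kind of third.
The major third is 4 semitones; here we have 5, one semitone wider: augmented.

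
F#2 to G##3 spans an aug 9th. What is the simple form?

A2

Subtracting seven from the interval number removes an octave: 9 − 7 = 2.
That makes an augmented ninth a compound augmented second — an octave plus an augmented second.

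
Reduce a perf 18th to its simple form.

perfect 4th

Each octave removed subtracts seven from the number: 18 − 14 = 4.
That makes a perfect eighteenth a compound perfect fourth — 2 octaves plus a perfect fourth.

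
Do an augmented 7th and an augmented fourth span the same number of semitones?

An augmented seventh is 12 semitones but an augmented fourth is 6 semitones — different sizes.

No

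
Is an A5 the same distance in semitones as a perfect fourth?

No

8 semitones (augmented fifth) vs 5 semitones (perfect fourth): not equal.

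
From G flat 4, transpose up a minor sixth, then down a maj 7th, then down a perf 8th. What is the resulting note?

F double-flat 3

Gb4 up a minor sixth → Ebb5 (8 semitones).
Down a major seventh from Ebb5: Fbb4 (11 semitones down).
Fbb4 down a perfect octave → Fbb3 (12 semitones).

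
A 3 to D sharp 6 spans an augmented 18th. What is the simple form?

augmented fourth

Take out 2 octaves (14 from the number): 18 − 14 = 4.
So an augmented eighteenth is 2 octaves plus an augmented fourth. The quality is unchanged.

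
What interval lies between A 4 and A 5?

perfect octave

A to A is the same letter name, plus an octave, so the interval is some kind of octave.
Counting semitones, A4→A5 is 12, which is the perfect octave.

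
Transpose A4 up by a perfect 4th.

The fourth takes the letter from A up to D.
A perfect fourth is 5 semitones; 5 semitones up from A4 gives D5.

D5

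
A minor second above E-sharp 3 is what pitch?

F-sharp 3

Counting two letter names up from E lands on F.
Moving 1 semitone up from E#3 (the size of a minor second) reaches F#3.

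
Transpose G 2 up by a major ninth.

A 3

The ninth's letter: G up two letter names plus an octave → A.
Moving 14 semitones up from G2 (the size of a major ninth) reaches A3.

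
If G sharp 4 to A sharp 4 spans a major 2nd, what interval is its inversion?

m7

The rule of nine gives the new number: 9 − 2 = 7, so a second becomes a seventh.
The quality also flips — major becomes minor — giving a minor seventh.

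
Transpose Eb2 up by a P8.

Eb3

An octave keeps the letter name E, an octave up from E.
A perfect octave spans 12 semitones, so from Eb2 the target pitch is Eb3.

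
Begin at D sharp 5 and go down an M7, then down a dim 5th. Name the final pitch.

A sharp 3

Down a major seventh from D#5: E4 (11 semitones down).
Down a diminished fifth from E4: A#3 (6 semitones down).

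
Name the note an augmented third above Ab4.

C#5

Counting three letter names up from A lands on C.
An augmented third spans 5 semitones, so from Ab4 the target pitch is C#5.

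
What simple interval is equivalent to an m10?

m3

Subtracting seven from the interval number removes an octave: 10 − 7 = 3.
So a minor tenth is an octave plus a minor third. The quality is unchanged.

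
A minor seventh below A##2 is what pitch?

B##1

The seventh takes the letter from A down to B.
Moving 10 semitones down from A##2 (the size of a minor seventh) reaches B##1.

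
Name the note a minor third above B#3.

D#4

The third takes the letter from B up to D.
Moving 3 semitones up from B#3 (the size of a minor third) reaches D#4.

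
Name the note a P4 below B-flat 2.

Counting four letter names down from B lands on F.
A perfect fourth spans 5 semitones, so from Bb2 the target pitch is F2.

F 2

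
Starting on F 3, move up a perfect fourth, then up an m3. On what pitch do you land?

D flat 4

A perfect fourth up from F3 is Bb3.
A minor third up from Bb3 is Db4.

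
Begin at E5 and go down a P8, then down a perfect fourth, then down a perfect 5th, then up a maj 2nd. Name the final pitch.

F#3

Down a perfect octave from E5: E4 (12 semitones down).
Down a perfect fourth from E4: B3 (5 semitones down).
B3 down a perfect fifth → E3 (7 semitones).
E3 up a major second → F#3 (2 semitones).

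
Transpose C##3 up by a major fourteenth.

B##4

Counting seven letter names plus an octave up from C lands on B.
Moving 23 semitones up from C##3 (the size of a major fourteenth) reaches B##4.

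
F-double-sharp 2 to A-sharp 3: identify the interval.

F to A spans three letter names (F-G-A), plus an octave: a tenth.
F##2 to A#3 is 15 semitones, a half step short of the major tenth (16), so this is minor.
(Equivalently, a compound minor third: a minor third plus an octave.)

m10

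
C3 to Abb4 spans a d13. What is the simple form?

d6

Subtracting seven from the interval number removes an octave: 13 − 7 = 6.
Quality carries through unchanged, so the simple form is a diminished sixth.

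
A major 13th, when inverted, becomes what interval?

First reduce the compound major thirteenth to its simple form, a major sixth.
Inverted interval numbers add to nine, so a sixth pairs with a third (6 + 3 = 9).
The quality also flips — major becomes minor — giving a minor third.

m3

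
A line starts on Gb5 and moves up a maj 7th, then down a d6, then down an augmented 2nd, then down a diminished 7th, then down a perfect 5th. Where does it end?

Gb5 up a major seventh → F6 (11 semitones).
A diminished sixth down from F6 is A#5.
A#5 down an augmented second → G5 (3 semitones).
G5 down a diminished seventh → A#4 (9 semitones).
A#4 down a perfect fifth → D#4 (7 semitones).

D#4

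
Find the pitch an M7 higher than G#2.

Seven letter names up from G: F.
Moving 11 semitones up from G#2 (the size of a major seventh) reaches F##3.

F##3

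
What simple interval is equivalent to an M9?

Take out an octave (7 from the number): 9 − 7 = 2.
Quality carries through unchanged, so the simple form is a major second.

major second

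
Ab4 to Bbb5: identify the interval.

A to B spans two letter names (A-B), plus an octave — that makes it a ninth of some quality.
A major ninth would be 14 semitones, but Ab4 to Bbb5 is 13 — one semitone narrower, making it a minor ninth.
(Equivalently, a compound minor second: a minor second plus an octave.)

minor 9th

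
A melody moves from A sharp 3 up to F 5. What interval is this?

A to F spans six letter names (A-B-C-D-E-F), plus an octave: a thirteenth.
The major thirteenth is 21 semitones; here we have 19, two semitones narrower: diminished.
(Equivalently, a compound diminished sixth: a diminished sixth plus an octave.)

diminished thirteenth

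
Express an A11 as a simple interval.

augmented fourth

Subtracting seven from the interval number removes an octave: 11 − 7 = 4.
Quality carries through unchanged, so the simple form is an augmented fourth.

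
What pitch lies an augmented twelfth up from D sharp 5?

A double-sharp 6

Five letters up from D (plus an octave) reaches A.
An augmented twelfth is 20 semitones; 20 semitones up from D#5 gives A##6.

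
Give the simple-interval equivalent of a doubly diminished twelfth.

doubly diminished fifth

Take out an octave (7 from the number): 12 − 7 = 5.
That makes a doubly diminished twelfth a compound doubly diminished fifth — an octave plus a doubly diminished fifth.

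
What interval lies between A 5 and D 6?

perfect fourth

A to D spans four letter names (A-B-C-D): a fourth.
A5 to D6 is 5 semitones, matching the perfect fourth exactly, so the quality is perfect.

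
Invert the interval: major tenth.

First reduce the compound major tenth to its simple form, a major third.
Inverted interval numbers add to nine, so a third pairs with a sixth (3 + 6 = 9).
The quality also flips — major becomes minor — giving a minor sixth.

m6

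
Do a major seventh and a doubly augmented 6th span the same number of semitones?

Yes

Both span 11 semitones: a major seventh and a doubly augmented sixth are the same chromatic distance.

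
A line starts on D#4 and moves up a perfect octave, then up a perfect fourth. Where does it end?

D#4 up a perfect octave → D#5 (12 semitones).
D#5 up a perfect fourth → G#5 (5 semitones).

G#5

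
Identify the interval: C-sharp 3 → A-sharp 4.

C to A spans six letter names (C-D-E-F-G-A), plus an octave: a thirteenth.
Counting semitones, C#3→A#4 is 21, which is the major thirteenth.
(Equivalently, a compound major sixth: a major sixth plus an octave.)

M13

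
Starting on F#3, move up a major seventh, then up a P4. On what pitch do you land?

F#3 up a major seventh → E#4 (11 semitones).
Up a perfect fourth from E#4: A#4 (5 semitones up).

A#4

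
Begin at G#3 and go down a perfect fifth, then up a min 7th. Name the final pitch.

B3

Down a perfect fifth from G#3: C#3 (7 semitones down).
A minor seventh up from C#3 is B3.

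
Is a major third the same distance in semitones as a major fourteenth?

A major third spans 4 semitones; a major fourteenth spans 23 semitones. They differ by 19.

No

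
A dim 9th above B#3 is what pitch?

The ninth's letter: B up two letter names plus an octave → C.
Moving 12 semitones up from B#3 (the size of a diminished ninth) reaches C5.

C5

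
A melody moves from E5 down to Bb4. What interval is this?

augmented fourth

Descending from E5 to Bb4 is the same interval as ascending Bb4 to E5.
B to E spans four letter names (B-C-D-E), so the interval is some kind of fourth.
Bb4 to E5 spans 6 semitones — one semitone wider than the perfect fourth (5) — giving an augmented fourth.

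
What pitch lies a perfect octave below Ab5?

Ab4

An octave keeps the letter name A, an octave down from A.
A perfect octave is 12 semitones; 12 semitones down from Ab5 gives Ab4.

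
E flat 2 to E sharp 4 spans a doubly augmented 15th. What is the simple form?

doubly augmented 8th

Each octave removed subtracts seven from the number: 15 − 7 = 8.
Quality carries through unchanged, so the simple form is a doubly augmented octave.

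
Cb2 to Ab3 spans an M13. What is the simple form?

Take out an octave (7 from the number): 13 − 7 = 6.
So a major thirteenth is an octave plus a major sixth. The quality is unchanged.

major 6th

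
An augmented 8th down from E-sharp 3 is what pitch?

E 2

For an octave the letter name doesn't change: still E, an octave down.
An augmented octave is 13 semitones; 13 semitones down from E#3 gives E2.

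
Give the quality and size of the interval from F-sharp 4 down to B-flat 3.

Descending from F#4 to Bb3 is the same interval as ascending Bb3 to F#4.
B to F spans five letter names (B-C-D-E-F) — that makes it a fifth of some quality.
Bb3 to F#4 spans 8 semitones — one semitone wider than the perfect fifth (7) — giving an augmented fifth.

augmented fifth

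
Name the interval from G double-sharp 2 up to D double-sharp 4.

G to D spans five letter names (G-A-B-C-D), plus an octave — that makes it a twelfth of some quality.
Counting semitones, G##2→D##4 is 19, which is the perfect twelfth.
(Equivalently, a compound perfect fifth: a perfect fifth plus an octave.)

P12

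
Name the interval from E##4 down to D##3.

M9

Descending from E##4 to D##3 is the same interval as ascending D##3 to E##4.
D to E spans two letter names (D-E), plus an octave, so the interval is some kind of ninth.
D##3 to E##4 is 14 semitones, matching the major ninth exactly, so the quality is major.
(Equivalently, a compound major second: a major second plus an octave.)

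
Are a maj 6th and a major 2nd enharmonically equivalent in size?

A major sixth is 9 semitones but a major second is 2 semitones — different sizes.

No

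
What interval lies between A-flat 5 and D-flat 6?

perfect fourth

A to D spans four letter names (A-B-C-D) — that makes it a fourth of some quality.
Counting semitones, Ab5→Db6 is 5, which is the perfect fourth.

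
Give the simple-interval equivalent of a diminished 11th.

diminished fourth

Take out an octave (7 from the number): 11 − 7 = 4.
That makes a diminished eleventh a compound diminished fourth — an octave plus a diminished fourth.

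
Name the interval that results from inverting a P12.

First reduce the compound perfect twelfth to its simple form, a perfect fifth.
Inverted interval numbers add to nine, so a fifth pairs with a fourth (5 + 4 = 9).
And perfect stays perfect under inversion, so we get a perfect fourth.

perfect fourth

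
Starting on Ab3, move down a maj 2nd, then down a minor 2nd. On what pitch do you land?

Ab3 down a major second → Gb3 (2 semitones).
Gb3 down a minor second → F3 (1 semitone).

F3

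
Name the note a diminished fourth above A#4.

The fourth takes the letter from A up to D.
Moving 4 semitones up from A#4 (the size of a diminished fourth) reaches D5.

D5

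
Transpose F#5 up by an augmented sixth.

D##6

The sixth takes the letter from F up to D.
An augmented sixth is 10 semitones; 10 semitones up from F#5 gives D##6.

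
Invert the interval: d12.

augmented fourth

First reduce the compound diminished twelfth to its simple form, a diminished fifth.
Inverted interval numbers add to nine, so a fifth pairs with a fourth (5 + 4 = 9).
The quality also flips — diminished becomes augmented — giving an augmented fourth.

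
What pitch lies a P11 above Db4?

Four letters up from D (plus an octave) reaches G.
Moving 17 semitones up from Db4 (the size of a perfect eleventh) reaches Gb5.

Gb5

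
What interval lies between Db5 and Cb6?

m7

D to C spans seven letter names (D-E-F-G-A-B-C), so the interval is some kind of seventh.
A major seventh would be 11 semitones, but Db5 to Cb6 is 10 — one semitone narrower, making it a minor seventh.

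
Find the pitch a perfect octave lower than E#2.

E#1

For an octave the letter name doesn't change: still E, an octave down.
A perfect octave spans 12 semitones, so from E#2 the target pitch is E#1.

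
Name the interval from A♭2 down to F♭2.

major 3rd

Descending from Ab2 to Fb2 is the same interval as ascending Fb2 to Ab2.
F to A spans three letter names (F-G-A): a third.
Counting semitones, Fb2→Ab2 is 4, which is the major third.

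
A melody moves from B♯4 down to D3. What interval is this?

augmented 13th

Descending from B#4 to D3 is the same interval as ascending D3 to B#4.
D to B spans six letter names (D-E-F-G-A-B), plus an octave — that makes it a thirteenth of some quality.
D3 to B#4 spans 22 semitones — one semitone wider than the major thirteenth (21) — giving an augmented thirteenth.
(Equivalently, a compound augmented sixth: an augmented sixth plus an octave.)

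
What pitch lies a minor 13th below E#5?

Six letters down from E (plus an octave) reaches G.
A minor thirteenth is 20 semitones; 20 semitones down from E#5 gives G##3.

G##3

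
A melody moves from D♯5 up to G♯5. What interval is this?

D to G spans four letter names (D-E-F-G): a fourth.
Counting semitones, D#5→G#5 is 5, which is the perfect fourth.

perfect 4th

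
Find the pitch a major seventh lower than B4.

C4

Seven letter names down from B: C.
A major seventh spans 11 semitones, so from B4 the target pitch is C4.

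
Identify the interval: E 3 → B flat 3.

E to B spans five letter names (E-F-G-A-B) — that makes it a fifth of some quality.
E3 to Bb3 spans 6 semitones — one semitone narrower than the perfect fifth (7) — giving a diminished fifth.

diminished fifth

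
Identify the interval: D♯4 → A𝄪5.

augmented 12th

D to A spans five letter names (D-E-F-G-A), plus an octave: a twelfth.
A perfect twelfth would be 19 semitones; D#4 to A##5 is 20, one semitone wider, so the interval is augmented.
(Equivalently, a compound augmented fifth: an augmented fifth plus an octave.)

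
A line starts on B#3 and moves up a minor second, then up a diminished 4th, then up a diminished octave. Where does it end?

B#3 up a minor second → C#4 (1 semitone).
Up a diminished fourth from C#4: F4 (4 semitones up).
F4 up a diminished octave → Fb5 (11 semitones).

Fb5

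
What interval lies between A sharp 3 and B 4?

A to B spans two letter names (A-B), plus an octave: a ninth.
A major ninth would be 14 semitones, but A#3 to B4 is 13 — one semitone narrower, making it a minor ninth.
(Equivalently, a compound minor second: a minor second plus an octave.)

minor 9th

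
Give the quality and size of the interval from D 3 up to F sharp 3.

major third

D to F spans three letter names (D-E-F): a third.
Counting semitones, D3→F#3 is 4, which is the major third.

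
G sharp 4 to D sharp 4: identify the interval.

perfect 4th

Descending from G#4 to D#4 is the same interval as ascending D#4 to G#4.
D to G spans four letter names (D-E-F-G), so the interval is some kind of fourth.
Counting semitones, D#4→G#4 is 5, which is the perfect fourth.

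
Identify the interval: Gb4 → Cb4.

perfect fifth

Descending from Gb4 to Cb4 is the same interval as ascending Cb4 to Gb4.
C to G spans five letter names (C-D-E-F-G): a fifth.
Counting semitones, Cb4→Gb4 is 7, which is the perfect fifth.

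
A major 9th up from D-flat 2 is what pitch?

Two letters up from D (plus an octave) reaches E.
A major ninth spans 14 semitones, so from Db2 the target pitch is Eb3.

E-flat 3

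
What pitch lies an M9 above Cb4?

Two letters up from C (plus an octave) reaches D.
A major ninth is 14 semitones; 14 semitones up from Cb4 gives Db5.

Db5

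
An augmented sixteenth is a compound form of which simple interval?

Each octave removed subtracts seven from the number: 16 − 14 = 2.
So an augmented sixteenth is 2 octaves plus an augmented second. The quality is unchanged.

augmented second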